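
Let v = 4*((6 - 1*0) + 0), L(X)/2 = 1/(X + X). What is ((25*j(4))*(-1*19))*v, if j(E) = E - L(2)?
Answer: -39900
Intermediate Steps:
L(X) = 1/X (L(X) = 2/(X + X) = 2/((2*X)) = 2*(1/(2*X)) = 1/X)
j(E) = -½ + E (j(E) = E - 1/2 = E - 1*½ = E - ½ = -½ + E)
v = 24 (v = 4*((6 + 0) + 0) = 4*(6 + 0) = 4*6 = 24)
((25*j(4))*(-1*19))*v = ((25*(-½ + 4))*(-1*19))*24 = ((25*(7/2))*(-19))*24 = ((175/2)*(-19))*24 = -3325/2*24 = -39900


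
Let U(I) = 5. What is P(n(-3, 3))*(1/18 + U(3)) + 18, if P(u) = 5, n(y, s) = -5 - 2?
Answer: 779/18 ≈ 43.278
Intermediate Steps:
n(y, s) = -7
P(n(-3, 3))*(1/18 + U(3)) + 18 = 5*(1/18 + 5) + 18 = 5*(91/18) + 18 = 455/18 + 18 = 779/18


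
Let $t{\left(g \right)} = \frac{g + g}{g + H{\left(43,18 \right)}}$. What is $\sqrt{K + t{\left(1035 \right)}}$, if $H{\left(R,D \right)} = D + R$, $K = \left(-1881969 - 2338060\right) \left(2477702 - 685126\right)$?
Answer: $\frac{i \sqrt{567929121778215709}}{274} \approx 2.7504 \cdot 10^{6} i$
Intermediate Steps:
$K = -7564722704704$ ($K = \left(-4220029\right) 1792576 = -7564722704704$)
$t{\left(g \right)} = \frac{2 g}{61 + g}$ ($t{\left(g \right)} = \frac{g + g}{g + \left(18 + 43\right)} = \frac{2 g}{g + 61} = \frac{2 g}{61 + g}$)
$\sqrt{K + t{\left(1035 \right)}} = \sqrt{-7564722704704 + 2 \cdot 1035 \frac{1}{61 + 1035}} = \sqrt{-7564722704704 + 2 \cdot 1035 \cdot \frac{1}{1096}} = \sqrt{-7564722704704 + \frac{1035}{548}} = \sqrt{- \frac{4145468042176757}{548}} = \frac{i \sqrt{567929121778215709}}{274}$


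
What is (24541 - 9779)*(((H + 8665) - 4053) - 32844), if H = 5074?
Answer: -341858396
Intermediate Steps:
(24541 - 9779)*(((H + 8665) - 4053) - 32844) = (24541 - 9779)*(((5074 + 8665) - 4053) - 32844) = 14762*((13739 - 4053) - 32844) = 14762*(9686 - 32844) = 14762*(-23158) = -341858396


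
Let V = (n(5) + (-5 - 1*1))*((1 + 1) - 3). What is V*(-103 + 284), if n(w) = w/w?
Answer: 905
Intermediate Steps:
n(w) = 1
V = 5 (V = (1 + (-5 - 1*1))*((1 + 1) - 3) = (1 + (-5 - 1))*(2 - 3) = (1 - 6)*(-1) = -5*(-1) = 5)
V*(-103 + 284) = 5*(-103 + 284) = 5*181 = 905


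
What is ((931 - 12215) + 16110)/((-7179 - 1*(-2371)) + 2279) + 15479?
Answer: 39141565/2529 ≈ 15477.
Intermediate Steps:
((931 - 12215) + 16110)/((-7179 - 1*(-2371)) + 2279) + 15479 = (-11284 + 16110)/((-7179 + 2371) + 2279) + 15479 = 4826/(-4808 + 2279) + 15479 = 4826/(-2529) + 15479 = 4826*(-1/2529) + 15479 = -4826/2529 + 15479 = 39141565/2529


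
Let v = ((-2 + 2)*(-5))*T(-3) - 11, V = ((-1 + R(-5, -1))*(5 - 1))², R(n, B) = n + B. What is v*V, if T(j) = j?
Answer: -8624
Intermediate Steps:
R(n, B) = B + n
V = 784 (V = ((-1 + (-1 - 5))*(5 - 1))² = ((-1 - 6)*4)² = (-7*4)² = (-28)² = 784)
v = -11 (v = ((-2 + 2)*(-5))*(-3) - 11 = (0*(-5))*(-3) - 11 = 0*(-3) - 11 = 0 - 11 = -11)
v*V = -11*784 = -8624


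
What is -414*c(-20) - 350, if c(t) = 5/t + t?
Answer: 16067/2 ≈ 8033.5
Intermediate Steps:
c(t) = t + 5/t
-414*c(-20) - 350 = -414*(-20 + 5/(-20)) - 350 = -414*(-20 + 5*(-1/20)) - 350 = -414*(-20 - 1/4) - 350 = -414*(-81/4) - 350 = 16767/2 - 350 = 16067/2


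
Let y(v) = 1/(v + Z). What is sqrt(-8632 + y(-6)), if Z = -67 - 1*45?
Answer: I*sqrt(120192086)/118 ≈ 92.909*I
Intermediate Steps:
Z = -112 (Z = -67 - 45 = -112)
y(v) = 1/(-112 + v) (y(v) = 1/(v - 112) = 1/(-112 + v))
sqrt(-8632 + y(-6)) = sqrt(-8632 + 1/(-112 - 6)) = sqrt(-8632 + 1/(-118)) = sqrt(-8632 - 1/118) = sqrt(-1018577/118) = I*sqrt(120192086)/118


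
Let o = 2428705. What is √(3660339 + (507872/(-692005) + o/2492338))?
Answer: √10888139607311525879703957775310/1724710357690 ≈ 1913.2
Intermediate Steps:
√(3660339 + (507872/(-692005) + o/2492338)) = √(3660339 + (507872/(-692005) + 2428705/2492338)) = √(3660339 + (507872*(-1/692005) + 2428705*(1/2492338))) = √(3660339 + (-507872/692005 + 2428705/2492338)) = √(3660339 + 414887318789/1724710357690) = √(6313025000843975699/1724710357690) = √10888139607311525879703957775310/1724710357690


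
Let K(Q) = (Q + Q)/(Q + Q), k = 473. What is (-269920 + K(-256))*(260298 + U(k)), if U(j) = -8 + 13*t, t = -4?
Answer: -70243180722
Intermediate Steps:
K(Q) = 1 (K(Q) = (2*Q)/((2*Q)) = (2*Q)*(1/(2*Q)) = 1)
U(j) = -60 (U(j) = -8 + 13*(-4) = -8 - 52 = -60)
(-269920 + K(-256))*(260298 + U(k)) = (-269920 + 1)*(260298 - 60) = -269919*260238 = -70243180722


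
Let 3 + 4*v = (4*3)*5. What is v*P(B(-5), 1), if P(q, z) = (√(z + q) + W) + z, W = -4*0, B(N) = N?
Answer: 57/4 + 57*I/2 ≈ 14.25 + 28.5*I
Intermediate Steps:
W = 0
v = 57/4 (v = -¾ + ((4*3)*5)/4 = -¾ + (12*5)/4 = -¾ + (¼)*60 = -¾ + 15 = 57/4 ≈ 14.250)
P(q, z) = z + √(q + z) (P(q, z) = (√(z + q) + 0) + z = (√(q + z) + 0) + z = √(q + z) + z = z + √(q + z))
v*P(B(-5), 1) = 57*(1 + √(-5 + 1))/4 = 57*(1 + √(-4))/4 = 57*(1 + 2*I)/4 = 57/4 + 57*I/2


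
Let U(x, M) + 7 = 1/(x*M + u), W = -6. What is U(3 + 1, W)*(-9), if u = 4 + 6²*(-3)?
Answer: 8073/128 ≈ 63.070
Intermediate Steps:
u = -104 (u = 4 + 36*(-3) = 4 - 108 = -104)
U(x, M) = -7 + 1/(-104 + M*x) (U(x, M) = -7 + 1/(x*M - 104) = -7 + 1/(M*x - 104) = -7 + 1/(-104 + M*x))
U(3 + 1, W)*(-9) = ((729 - 7*(-6)*(3 + 1))/(-104 - 6*(3 + 1)))*(-9) = ((729 - 7*(-6)*4)/(-104 - 6*4))*(-9) = ((729 + 168)/(-104 - 24))*(-9) = (897/(-128))*(-9) = -1/128*897*(-9) = -897/128*(-9) = 8073/128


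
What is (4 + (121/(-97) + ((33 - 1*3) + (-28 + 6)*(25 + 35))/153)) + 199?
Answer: 956360/4947 ≈ 193.32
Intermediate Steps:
(4 + (121/(-97) + ((33 - 1*3) + (-28 + 6)*(25 + 35))/153)) + 199 = (4 + (121*(-1/97) + ((33 - 3) - 22*60)*(1/153))) + 199 = (4 + (-121/97 + (30 - 1320)*(1/153))) + 199 = (4 + (-121/97 - 1290*1/153)) + 199 = (4 + (-121/97 - 430/51)) + 199 = (4 - 47881/4947) + 199 = -28093/4947 + 199 = 956360/4947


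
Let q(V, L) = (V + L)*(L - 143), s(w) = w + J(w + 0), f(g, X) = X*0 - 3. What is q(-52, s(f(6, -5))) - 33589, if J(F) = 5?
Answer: -26539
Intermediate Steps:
f(g, X) = -3 (f(g, X) = 0 - 3 = -3)
s(w) = 5 + w (s(w) = w + 5 = 5 + w)
q(V, L) = (-143 + L)*(L + V) (q(V, L) = (L + V)*(-143 + L) = (-143 + L)*(L + V))
q(-52, s(f(6, -5))) - 33589 = ((5 - 3)² - 143*(5 - 3) - 143*(-52) + (5 - 3)*(-52)) - 33589 = (2² - 143*2 + 7436 + 2*(-52)) - 33589 = (4 - 286 + 7436 - 104) - 33589 = 7050 - 33589 = -26539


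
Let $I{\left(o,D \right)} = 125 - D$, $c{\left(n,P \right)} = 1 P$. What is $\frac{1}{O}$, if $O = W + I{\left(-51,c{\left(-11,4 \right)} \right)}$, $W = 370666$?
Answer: $\frac{1}{370787} \approx 2.697 \cdot 10^{-6}$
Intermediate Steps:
$c{\left(n,P \right)} = P$
$O = 370787$ ($O = 370666 + \left(125 - 4\right) = 370666 + 121 = 370787$)
$\frac{1}{O} = \frac{1}{370787}$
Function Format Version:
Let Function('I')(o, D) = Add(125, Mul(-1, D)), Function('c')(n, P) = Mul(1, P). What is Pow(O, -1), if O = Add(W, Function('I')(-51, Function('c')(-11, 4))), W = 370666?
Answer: Rational(1, 370787) ≈ 2.6970e-6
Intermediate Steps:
Function('c')(n, P) = P
O = 370787 (O = Add(370666, Add(125, Mul(-1, 4))) = Add(370666, Add(125, -4)) = Add(370666, 121) = 370787)
Pow(O, -1) = Pow(370787, -1) = Rational(1, 370787)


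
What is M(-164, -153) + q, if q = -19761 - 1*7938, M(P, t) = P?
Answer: -27863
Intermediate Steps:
q = -27699 (q = -19761 - 7938 = -27699)
M(-164, -153) + q = -164 - 27699 = -27863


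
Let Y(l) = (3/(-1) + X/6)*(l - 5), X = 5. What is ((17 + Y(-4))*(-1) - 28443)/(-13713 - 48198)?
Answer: 56959/123822 ≈ 0.46001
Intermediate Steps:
Y(l) = 65/6 - 13*l/6 (Y(l) = (3/(-1) + 5/6)*(l - 5) = (3*(-1) + 5*(⅙))*(-5 + l) = (-3 + ⅚)*(-5 + l) = -13*(-5 + l)/6 = 65/6 - 13*l/6)
((17 + Y(-4))*(-1) - 28443)/(-13713 - 48198) = ((17 + (65/6 - 13/6*(-4)))*(-1) - 28443)/(-13713 - 48198) = ((17 + (65/6 + 26/3))*(-1) - 28443)/(-61911) = ((17 + 39/2)*(-1) - 28443)*(-1/61911) = ((73/2)*(-1) - 28443)*(-1/61911) = (-73/2 - 28443)*(-1/61911) = -56959/2*(-1/61911) = 56959/123822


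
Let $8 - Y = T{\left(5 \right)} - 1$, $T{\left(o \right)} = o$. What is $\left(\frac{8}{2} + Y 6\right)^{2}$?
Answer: $784$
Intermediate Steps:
$Y = 4$ ($Y = 8 - \left(5 - 1\right) = 8 - 4 = 4$)
$\left(\frac{8}{2} + Y 6\right)^{2} = \left(\frac{8}{2} + 4 \cdot 6\right)^{2} = \left(8 \cdot \frac{1}{2} + 24\right)^{2} = \left(4 + 24\right)^{2} = 28^{2} = 784$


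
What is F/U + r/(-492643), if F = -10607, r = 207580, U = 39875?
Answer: -13502716801/19644139625 ≈ -0.68737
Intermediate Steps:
F/U + r/(-492643) = -10607/39875 + 207580/(-492643) = -10607*1/39875 + 207580*(-1/492643) = -10607/39875 - 207580/492643 = -13502716801/19644139625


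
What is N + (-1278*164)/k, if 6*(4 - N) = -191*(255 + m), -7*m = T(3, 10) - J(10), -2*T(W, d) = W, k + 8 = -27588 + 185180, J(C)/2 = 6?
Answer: 107440283/13132 ≈ 8181.6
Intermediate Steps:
J(C) = 12 (J(C) = 2*6 = 12)
k = 157584 (k = -8 + (-27588 + 185180) = -8 + 157592 = 157584)
T(W, d) = -W/2
m = 27/14 (m = -(-½*3 - 1*12)/7 = -(-3/2 - 12)/7 = -⅐*(-27/2) = 27/14 ≈ 1.9286)
N = 229121/28 (N = 4 - (-191)*(255 + 27/14)/6 = 4 - (-191)*3597/(6*14) = 4 - ⅙*(-687027/14) = 4 + 229009/28 = 229121/28 ≈ 8182.9)
N + (-1278*164)/k = 229121/28 - 1278*164/157584 = 229121/28 - 209592*1/157584 = 229121/28 - 8733/6566 = 107440283/13132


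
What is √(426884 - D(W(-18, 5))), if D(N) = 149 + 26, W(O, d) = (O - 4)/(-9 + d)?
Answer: √426709 ≈ 653.23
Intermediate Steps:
W(O, d) = (-4 + O)/(-9 + d)
D(N) = 175
√(426884 - D(W(-18, 5))) = √(426884 - 1*175) = √(426884 - 175) = √426709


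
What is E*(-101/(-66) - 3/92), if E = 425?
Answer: 1932475/3036 ≈ 636.52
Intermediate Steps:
E*(-101/(-66) - 3/92) = 425*(-101/(-66) - 3/92) = 425*(-101*(-1/66) - 3*1/92) = 425*(101/66 - 3/92) = 425*(4547/3036) = 1932475/3036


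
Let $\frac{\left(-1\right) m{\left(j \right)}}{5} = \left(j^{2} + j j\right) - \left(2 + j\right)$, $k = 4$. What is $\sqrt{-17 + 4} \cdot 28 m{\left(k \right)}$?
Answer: $- 3640 i \sqrt{13} \approx - 13124.0 i$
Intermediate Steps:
$m{\left(j \right)} = 10 - 10 j^{2} + 5 j$ ($m{\left(j \right)} = - 5 \left(\left(j^{2} + j j\right) - \left(2 + j\right)\right) = - 5 \left(\left(j^{2} + j^{2}\right) - \left(2 + j\right)\right) = - 5 \left(2 j^{2} - \left(2 + j\right)\right) = - 5 \left(-2 - j + 2 j^{2}\right) = 10 - 10 j^{2} + 5 j$)
$\sqrt{-17 + 4} \cdot 28 m{\left(k \right)} = \sqrt{-17 + 4} \cdot 28 \left(10 - 10 \cdot 4^{2} + 5 \cdot 4\right) = \sqrt{-13} \cdot 28 \left(10 - 160 + 20\right) = i \sqrt{13} \cdot 28 \left(10 - 160 + 20\right) = 28 i \sqrt{13} \left(-130\right) = - 3640 i \sqrt{13}$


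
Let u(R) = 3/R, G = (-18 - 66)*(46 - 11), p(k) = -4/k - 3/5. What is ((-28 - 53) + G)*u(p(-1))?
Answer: -45315/17 ≈ -2665.6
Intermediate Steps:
p(k) = -3/5 - 4/k (p(k) = -4/k - 3*1/5 = -4/k - 3/5 = -3/5 - 4/k)
G = -2940 (G = -84*35 = -2940)
((-28 - 53) + G)*u(p(-1)) = ((-28 - 53) - 2940)*(3/(-3/5 - 4/(-1))) = (-81 - 2940)*(3/(-3/5 - 4*(-1))) = -9063/(-3/5 + 4) = -9063/17/5 = -9063*5/17 = -3021*15/17 = -45315/17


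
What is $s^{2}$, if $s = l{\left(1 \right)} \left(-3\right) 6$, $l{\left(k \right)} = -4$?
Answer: $5184$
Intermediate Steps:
$s = 72$ ($s = \left(-4\right) \left(-3\right) 6 = 12 \cdot 6 = 72$)
$s^{2} = 72^{2} = 5184$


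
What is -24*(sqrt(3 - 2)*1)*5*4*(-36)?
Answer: 17280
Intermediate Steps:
-24*(sqrt(3 - 2)*1)*5*4*(-36) = -24*(sqrt(1)*1)*5*4*(-36) = -24*(1*1)*5*4*(-36) = -24*1*5*4*(-36) = -120*4*(-36) = -24*20*(-36) = -480*(-36) = 17280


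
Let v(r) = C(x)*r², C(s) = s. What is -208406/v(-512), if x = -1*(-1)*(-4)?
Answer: 104203/524288 ≈ 0.19875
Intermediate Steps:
x = -4 (x = 1*(-4) = -4)
v(r) = -4*r²
-208406/v(-512) = -208406/((-4*(-512)²)) = -208406/((-4*262144)) = -208406/(-1048576) = -208406*(-1/1048576) = 104203/524288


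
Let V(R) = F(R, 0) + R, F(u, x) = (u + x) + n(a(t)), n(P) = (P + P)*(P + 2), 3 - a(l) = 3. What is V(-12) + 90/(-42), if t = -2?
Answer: -183/7 ≈ -26.143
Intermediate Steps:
a(l) = 0 (a(l) = 3 - 1*3 = 3 - 3 = 0)
n(P) = 2*P*(2 + P) (n(P) = (2*P)*(2 + P) = 2*P*(2 + P))
F(u, x) = u + x (F(u, x) = (u + x) + 2*0*(2 + 0) = (u + x) + 2*0*2 = (u + x) + 0 = u + x)
V(R) = 2*R (V(R) = (R + 0) + R = R + R = 2*R)
V(-12) + 90/(-42) = 2*(-12) + 90/(-42) = -24 + 90*(-1/42) = -24 - 15/7 = -183/7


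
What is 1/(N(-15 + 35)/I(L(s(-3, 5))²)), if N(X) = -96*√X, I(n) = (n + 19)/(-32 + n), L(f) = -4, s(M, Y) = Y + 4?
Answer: 7*√5/3072 ≈ 0.0050952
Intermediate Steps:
s(M, Y) = 4 + Y
I(n) = (19 + n)/(-32 + n)
1/(N(-15 + 35)/I(L(s(-3, 5))²)) = 1/((-96*√(-15 + 35))/(((19 + (-4)²)/(-32 + (-4)²)))) = 1/((-192*√5)/(((19 + 16)/(-32 + 16)))) = 1/((-192*√5)/((35/(-16)))) = 1/((-192*√5)/((-1/16*35))) = 1/((-192*√5)/(-35/16)) = 1/(-192*√5*(-16/35)) = 1/(3072*√5/35) = 7*√5/3072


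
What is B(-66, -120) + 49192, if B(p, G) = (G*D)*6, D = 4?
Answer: 46312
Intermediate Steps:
B(p, G) = 24*G (B(p, G) = (G*4)*6 = (4*G)*6 = 24*G)
B(-66, -120) + 49192 = 24*(-120) + 49192 = -2880 + 49192 = 46312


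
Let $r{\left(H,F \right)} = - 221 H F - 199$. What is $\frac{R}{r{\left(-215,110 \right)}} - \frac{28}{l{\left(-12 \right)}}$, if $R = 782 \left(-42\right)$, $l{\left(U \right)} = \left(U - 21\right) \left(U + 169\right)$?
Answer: $- \frac{1035832}{1177314897} \approx -0.00087983$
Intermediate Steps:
$r{\left(H,F \right)} = -199 - 221 F H$ ($r{\left(H,F \right)} = - 221 F H - 199 = -199 - 221 F H$)
$l{\left(U \right)} = \left(-21 + U\right) \left(169 + U\right)$
$R = -32844$
$\frac{R}{r{\left(-215,110 \right)}} - \frac{28}{l{\left(-12 \right)}} = - \frac{32844}{-199 - 24310 \left(-215\right)} - \frac{28}{-3549 + \left(-12\right)^{2} + 148 \left(-12\right)} = - \frac{32844}{-199 + 5226650} - \frac{28}{-3549 + 144 - 1776} = - \frac{32844}{5226451} - \frac{28}{-5181} = \left(-32844\right) \frac{1}{5226451} - - \frac{28}{5181} = - \frac{1428}{227237} + \frac{28}{5181} = - \frac{1035832}{1177314897}$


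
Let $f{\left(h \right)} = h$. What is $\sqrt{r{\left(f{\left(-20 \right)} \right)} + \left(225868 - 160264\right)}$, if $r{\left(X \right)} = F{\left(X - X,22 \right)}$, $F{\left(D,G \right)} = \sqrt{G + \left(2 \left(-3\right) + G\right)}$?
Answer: $\sqrt{65604 + \sqrt{38}} \approx 256.15$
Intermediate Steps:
$F{\left(D,G \right)} = \sqrt{-6 + 2 G}$ ($F{\left(D,G \right)} = \sqrt{G + \left(-6 + G\right)} = \sqrt{-6 + 2 G}$)
$r{\left(X \right)} = \sqrt{38}$ ($r{\left(X \right)} = \sqrt{-6 + 2 \cdot 22} = \sqrt{-6 + 44} = \sqrt{38}$)
$\sqrt{r{\left(f{\left(-20 \right)} \right)} + \left(225868 - 160264\right)} = \sqrt{\sqrt{38} + \left(225868 - 160264\right)} = \sqrt{\sqrt{38} + 65604} = \sqrt{65604 + \sqrt{38}}$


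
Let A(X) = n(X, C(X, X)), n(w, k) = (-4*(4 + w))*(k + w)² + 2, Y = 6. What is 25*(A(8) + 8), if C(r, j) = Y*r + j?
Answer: -4914950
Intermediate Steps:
C(r, j) = j + 6*r (C(r, j) = 6*r + j = j + 6*r)
n(w, k) = 2 + (k + w)²*(-16 - 4*w) (n(w, k) = (-16 - 4*w)*(k + w)² + 2 = (k + w)²*(-16 - 4*w) + 2 = 2 + (k + w)²*(-16 - 4*w))
A(X) = 2 - 1024*X² - 256*X³ (A(X) = 2 - 16*((X + 6*X) + X)² - 4*X*((X + 6*X) + X)² = 2 - 16*(7*X + X)² - 4*X*(7*X + X)² = 2 - 16*64*X² - 4*X*(8*X)² = 2 - 1024*X² - 4*X*64*X² = 2 - 1024*X² - 256*X³)
25*(A(8) + 8) = 25*((2 - 1024*8² - 256*8³) + 8) = 25*((2 - 1024*64 - 256*512) + 8) = 25*((2 - 65536 - 131072) + 8) = 25*(-196606 + 8) = 25*(-196598) = -4914950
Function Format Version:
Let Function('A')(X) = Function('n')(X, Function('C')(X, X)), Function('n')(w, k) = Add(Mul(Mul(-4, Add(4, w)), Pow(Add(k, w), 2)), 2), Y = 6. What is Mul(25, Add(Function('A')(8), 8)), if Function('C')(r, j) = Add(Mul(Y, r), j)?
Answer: -4914950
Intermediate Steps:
Function('C')(r, j) = Add(j, Mul(6, r)) (Function('C')(r, j) = Add(Mul(6, r), j) = Add(j, Mul(6, r)))
Function('n')(w, k) = Add(2, Mul(Pow(Add(k, w), 2), Add(-16, Mul(-4, w)))) (Function('n')(w, k) = Add(Mul(Add(-16, Mul(-4, w)), Pow(Add(k, w), 2)), 2) = Add(Mul(Pow(Add(k, w), 2), Add(-16, Mul(-4, w))), 2) = Add(2, Mul(Pow(Add(k, w), 2), Add(-16, Mul(-4, w)))))
Function('A')(X) = Add(2, Mul(-1024, Pow(X, 2)), Mul(-256, Pow(X, 3))) (Function('A')(X) = Add(2, Mul(-16, Pow(Add(Add(X, Mul(6, X)), X), 2)), Mul(-4, X, Pow(Add(Add(X, Mul(6, X)), X), 2))) = Add(2, Mul(-16, Pow(Add(Mul(7, X), X), 2)), Mul(-4, X, Pow(Add(Mul(7, X), X), 2))) = Add(2, Mul(-16, Pow(Mul(8, X), 2)), Mul(-4, X, Pow(Mul(8, X), 2))) = Add(2, Mul(-16, Mul(64, Pow(X, 2))), Mul(-4, X, Mul(64, Pow(X, 2)))) = Add(2, Mul(-1024, Pow(X, 2)), Mul(-256, Pow(X, 3))))
Mul(25, Add(Function('A')(8), 8)) = Mul(25, Add(Add(2, Mul(-1024, Pow(8, 2)), Mul(-256, Pow(8, 3))), 8)) = Mul(25, Add(Add(2, Mul(-1024, 64), Mul(-256, 512)), 8)) = Mul(25, Add(Add(2, -65536, -131072), 8)) = Mul(25, Add(-196606, 8)) = Mul(25, -196598) = -4914950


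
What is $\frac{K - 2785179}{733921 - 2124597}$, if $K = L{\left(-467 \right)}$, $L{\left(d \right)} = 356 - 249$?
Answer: $\frac{696268}{347669} \approx 2.0027$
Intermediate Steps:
$L{\left(d \right)} = 107$
$K = 107$
$\frac{K - 2785179}{733921 - 2124597} = \frac{107 - 2785179}{733921 - 2124597} = - \frac{2785072}{-1390676} = \left(-2785072\right) \left(- \frac{1}{1390676}\right) = \frac{696268}{347669}$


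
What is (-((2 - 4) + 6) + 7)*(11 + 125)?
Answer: 408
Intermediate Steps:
(-((2 - 4) + 6) + 7)*(11 + 125) = (-(-2 + 6) + 7)*136 = (-1*4 + 7)*136 = (-4 + 7)*136 = 3*136 = 408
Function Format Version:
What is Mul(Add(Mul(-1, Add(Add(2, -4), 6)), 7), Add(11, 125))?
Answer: 408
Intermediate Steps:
Mul(Add(Mul(-1, Add(Add(2, -4), 6)), 7), Add(11, 125)) = Mul(Add(Mul(-1, Add(-2, 6)), 7), 136) = Mul(Add(Mul(-1, 4), 7), 136) = Mul(Add(-4, 7), 136) = Mul(3, 136) = 408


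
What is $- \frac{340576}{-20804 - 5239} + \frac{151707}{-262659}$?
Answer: $\frac{28501482061}{2280142779} \approx 12.5$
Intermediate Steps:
$- \frac{340576}{-20804 - 5239} + \frac{151707}{-262659} = - \frac{340576}{-20804 - 5239} + 151707 \left(- \frac{1}{262659}\right) = - \frac{340576}{-26043} - \frac{50569}{87553} = \left(-340576\right) \left(- \frac{1}{26043}\right) - \frac{50569}{87553} = \frac{340576}{26043} - \frac{50569}{87553} = \frac{28501482061}{2280142779}$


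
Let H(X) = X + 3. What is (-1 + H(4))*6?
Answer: 36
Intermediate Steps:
H(X) = 3 + X
(-1 + H(4))*6 = (-1 + (3 + 4))*6 = (-1 + 7)*6 = 6*6 = 36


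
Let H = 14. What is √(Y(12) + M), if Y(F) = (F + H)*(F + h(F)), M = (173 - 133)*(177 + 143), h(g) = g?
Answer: 4*√839 ≈ 115.86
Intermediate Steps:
M = 12800 (M = 40*320 = 12800)
Y(F) = 2*F*(14 + F) (Y(F) = (F + 14)*(F + F) = (14 + F)*(2*F) = 2*F*(14 + F))
√(Y(12) + M) = √(2*12*(14 + 12) + 12800) = √(2*12*26 + 12800) = √(624 + 12800) = √13424 = 4*√839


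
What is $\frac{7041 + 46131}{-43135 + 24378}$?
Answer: $- \frac{53172}{18757} \approx -2.8348$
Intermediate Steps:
$\frac{7041 + 46131}{-43135 + 24378} = \frac{53172}{-18757} = 53172 \left(- \frac{1}{18757}\right) = - \frac{53172}{18757}$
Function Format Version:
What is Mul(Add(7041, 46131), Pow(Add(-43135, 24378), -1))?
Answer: Rational(-53172, 18757) ≈ -2.8348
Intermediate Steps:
Mul(Add(7041, 46131), Pow(Add(-43135, 24378), -1)) = Mul(53172, Pow(-18757, -1)) = Mul(53172, Rational(-1, 18757)) = Rational(-53172, 18757)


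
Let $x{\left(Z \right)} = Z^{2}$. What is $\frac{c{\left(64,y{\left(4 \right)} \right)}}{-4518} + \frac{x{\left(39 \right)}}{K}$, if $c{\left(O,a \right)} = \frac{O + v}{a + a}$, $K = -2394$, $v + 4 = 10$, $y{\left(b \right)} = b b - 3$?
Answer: $- \frac{2483839}{3905811} \approx -0.63593$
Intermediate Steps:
$y{\left(b \right)} = -3 + b^{2}$ ($y{\left(b \right)} = b^{2} - 3 = -3 + b^{2}$)
$v = 6$ ($v = -4 + 10 = 6$)
$c{\left(O,a \right)} = \frac{6 + O}{2 a}$ ($c{\left(O,a \right)} = \frac{O + 6}{a + a} = \frac{6 + O}{2 a}$)
$\frac{c{\left(64,y{\left(4 \right)} \right)}}{-4518} + \frac{x{\left(39 \right)}}{K} = \frac{\frac{1}{2} \frac{1}{-3 + 4^{2}} \left(6 + 64\right)}{-4518} + \frac{39^{2}}{-2394} = \frac{1}{2} \frac{1}{-3 + 16} \cdot 70 \left(- \frac{1}{4518}\right) + 1521 \left(- \frac{1}{2394}\right) = \frac{1}{2} \cdot \frac{1}{13} \cdot 70 \left(- \frac{1}{4518}\right) - \frac{169}{266} = \frac{35}{13} \left(- \frac{1}{4518}\right) - \frac{169}{266} = - \frac{35}{58734} - \frac{169}{266} = - \frac{2483839}{3905811}$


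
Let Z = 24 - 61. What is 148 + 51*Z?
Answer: -1739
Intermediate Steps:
Z = -37
148 + 51*Z = 148 + 51*(-37) = 148 - 1887 = -1739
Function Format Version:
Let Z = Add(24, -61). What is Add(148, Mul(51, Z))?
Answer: -1739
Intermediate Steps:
Z = -37
Add(148, Mul(51, Z)) = Add(148, Mul(51, -37)) = Add(148, -1887) = -1739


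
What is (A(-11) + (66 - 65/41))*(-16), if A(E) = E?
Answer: -35040/41 ≈ -854.63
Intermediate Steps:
(A(-11) + (66 - 65/41))*(-16) = (-11 + (66 - 65/41))*(-16) = (-11 + 2641/41)*(-16) = (2190/41)*(-16) = -35040/41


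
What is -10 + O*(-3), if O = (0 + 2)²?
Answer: -22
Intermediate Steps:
O = 4 (O = 2² = 4)
-10 + O*(-3) = -10 + 4*(-3) = -10 - 12 = -22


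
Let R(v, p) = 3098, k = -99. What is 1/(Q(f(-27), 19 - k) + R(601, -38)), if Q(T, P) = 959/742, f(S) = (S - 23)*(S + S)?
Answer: 106/328525 ≈ 0.00032265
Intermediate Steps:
f(S) = 2*S*(-23 + S) (f(S) = (-23 + S)*(2*S) = 2*S*(-23 + S))
Q(T, P) = 137/106 (Q(T, P) = 959*(1/742) = 137/106)
1/(Q(f(-27), 19 - k) + R(601, -38)) = 1/(137/106 + 3098) = 1/(328525/106) = 106/328525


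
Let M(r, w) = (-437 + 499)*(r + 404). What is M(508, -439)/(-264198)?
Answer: -9424/44033 ≈ -0.21402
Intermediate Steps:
M(r, w) = 25048 + 62*r (M(r, w) = 62*(404 + r) = 25048 + 62*r)
M(508, -439)/(-264198) = (25048 + 62*508)/(-264198) = (25048 + 31496)*(-1/264198) = 56544*(-1/264198) = -9424/44033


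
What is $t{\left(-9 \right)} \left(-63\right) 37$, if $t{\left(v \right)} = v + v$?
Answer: $41958$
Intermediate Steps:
$t{\left(v \right)} = 2 v$
$t{\left(-9 \right)} \left(-63\right) 37 = 2 \left(-9\right) \left(-63\right) 37 = \left(-18\right) \left(-63\right) 37 = 1134 \cdot 37 = 41958$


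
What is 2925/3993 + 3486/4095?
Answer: 411071/259545 ≈ 1.5838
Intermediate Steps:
2925/3993 + 3486/4095 = 2925*(1/3993) + 3486*(1/4095) = 975/1331 + 166/195 = 411071/259545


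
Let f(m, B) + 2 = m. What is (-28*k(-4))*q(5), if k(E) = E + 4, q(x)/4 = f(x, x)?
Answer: 0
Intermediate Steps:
f(m, B) = -2 + m
q(x) = -8 + 4*x (q(x) = 4*(-2 + x) = -8 + 4*x)
k(E) = 4 + E
(-28*k(-4))*q(5) = (-28*(4 - 4))*(-8 + 4*5) = (-28*0)*(-8 + 20) = 0*12 = 0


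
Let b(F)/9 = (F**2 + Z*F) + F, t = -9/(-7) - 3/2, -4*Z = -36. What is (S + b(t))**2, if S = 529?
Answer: 9997000225/38416 ≈ 2.6023e+5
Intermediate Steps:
Z = 9 (Z = -1/4*(-36) = 9)
t = -3/14 (t = -9*(-1/7) - 3*1/2 = 9/7 - 3/2 = -3/14 ≈ -0.21429)
b(F) = 9*F**2 + 90*F (b(F) = 9*((F**2 + 9*F) + F) = 9*(F**2 + 10*F) = 9*F**2 + 90*F)
(S + b(t))**2 = (529 + 9*(-3/14)*(10 - 3/14))**2 = (529 + 9*(-3/14)*(137/14))**2 = (529 - 3699/196)**2 = (99985/196)**2 = 9997000225/38416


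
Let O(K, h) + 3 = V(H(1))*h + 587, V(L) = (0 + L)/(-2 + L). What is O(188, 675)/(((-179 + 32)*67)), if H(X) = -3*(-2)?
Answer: -3193/19698 ≈ -0.16210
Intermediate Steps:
H(X) = 6
V(L) = L/(-2 + L)
O(K, h) = 584 + 3*h/2 (O(K, h) = -3 + ((6/(-2 + 6))*h + 587) = -3 + ((6/4)*h + 587) = -3 + ((6*(¼))*h + 587) = -3 + (3*h/2 + 587) = -3 + (587 + 3*h/2) = 584 + 3*h/2)
O(188, 675)/(((-179 + 32)*67)) = (584 + (3/2)*675)/(((-179 + 32)*67)) = (584 + 2025/2)/((-147*67)) = (3193/2)/(-9849) = (3193/2)*(-1/9849) = -3193/19698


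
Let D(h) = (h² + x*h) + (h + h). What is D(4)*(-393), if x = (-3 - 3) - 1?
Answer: 1572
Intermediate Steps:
x = -7 (x = -6 - 1 = -7)
D(h) = h² - 5*h (D(h) = (h² - 7*h) + (h + h) = (h² - 7*h) + 2*h = h² - 5*h)
D(4)*(-393) = (4*(-5 + 4))*(-393) = (4*(-1))*(-393) = -4*(-393) = 1572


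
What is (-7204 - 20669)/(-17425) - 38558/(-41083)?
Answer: 1816979609/715871275 ≈ 2.5381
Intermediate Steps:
(-7204 - 20669)/(-17425) - 38558/(-41083) = -27873*(-1/17425) - 38558*(-1/41083) = 27873/17425 + 38558/41083 = 1816979609/715871275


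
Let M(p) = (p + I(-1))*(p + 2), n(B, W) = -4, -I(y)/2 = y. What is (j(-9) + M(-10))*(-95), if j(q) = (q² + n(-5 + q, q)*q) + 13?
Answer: -18430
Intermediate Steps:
I(y) = -2*y
M(p) = (2 + p)² (M(p) = (p - 2*(-1))*(p + 2) = (p + 2)*(2 + p) = (2 + p)*(2 + p) = (2 + p)²)
j(q) = 13 + q² - 4*q (j(q) = (q² - 4*q) + 13 = 13 + q² - 4*q)
(j(-9) + M(-10))*(-95) = ((13 + (-9)² - 4*(-9)) + (4 + (-10)² + 4*(-10)))*(-95) = ((13 + 81 + 36) + (4 + 100 - 40))*(-95) = (130 + 64)*(-95) = 194*(-95) = -18430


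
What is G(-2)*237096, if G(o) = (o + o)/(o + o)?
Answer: 237096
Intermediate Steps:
G(o) = 1 (G(o) = (2*o)/((2*o)) = (2*o)*(1/(2*o)) = 1)
G(-2)*237096 = 1*237096 = 237096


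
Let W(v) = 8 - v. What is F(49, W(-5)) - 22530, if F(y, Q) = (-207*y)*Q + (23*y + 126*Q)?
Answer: -151624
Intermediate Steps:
F(y, Q) = 23*y + 126*Q - 207*Q*y (F(y, Q) = -207*Q*y + (23*y + 126*Q) = 23*y + 126*Q - 207*Q*y)
F(49, W(-5)) - 22530 = (23*49 + 126*(8 - 1*(-5)) - 207*(8 - 1*(-5))*49) - 22530 = (1127 + 126*(8 + 5) - 207*(8 + 5)*49) - 22530 = (1127 + 126*13 - 207*13*49) - 22530 = (1127 + 1638 - 131859) - 22530 = -129094 - 22530 = -151624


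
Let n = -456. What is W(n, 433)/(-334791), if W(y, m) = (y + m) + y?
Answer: 479/334791 ≈ 0.0014307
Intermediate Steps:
W(y, m) = m + 2*y (W(y, m) = (m + y) + y = m + 2*y)
W(n, 433)/(-334791) = (433 + 2*(-456))/(-334791) = (433 - 912)*(-1/334791) = -479*(-1/334791) = 479/334791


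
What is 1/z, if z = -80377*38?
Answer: -1/3054326 ≈ -3.2740e-7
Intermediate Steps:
z = -3054326
1/z = 1/(-3054326) = -1/3054326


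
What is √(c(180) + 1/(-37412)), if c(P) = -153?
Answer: I*√53536918061/18706 ≈ 12.369*I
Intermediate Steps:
√(c(180) + 1/(-37412)) = √(-153 + 1/(-37412)) = √(-153 - 1/37412) = √(-5724037/37412) = I*√53536918061/18706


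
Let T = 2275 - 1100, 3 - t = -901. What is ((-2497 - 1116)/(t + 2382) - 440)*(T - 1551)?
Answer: 272497164/1643 ≈ 1.6585e+5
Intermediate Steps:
t = 904 (t = 3 - 1*(-901) = 3 + 901 = 904)
T = 1175
((-2497 - 1116)/(t + 2382) - 440)*(T - 1551) = ((-2497 - 1116)/(904 + 2382) - 440)*(1175 - 1551) = (-3613/3286 - 440)*(-376) = -1449453/3286*(-376) = 272497164/1643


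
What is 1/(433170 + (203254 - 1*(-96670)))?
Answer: 1/733094 ≈ 1.3641e-6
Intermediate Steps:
1/(433170 + (203254 - 1*(-96670))) = 1/(433170 + (203254 + 96670)) = 1/(433170 + 299924) = 1/733094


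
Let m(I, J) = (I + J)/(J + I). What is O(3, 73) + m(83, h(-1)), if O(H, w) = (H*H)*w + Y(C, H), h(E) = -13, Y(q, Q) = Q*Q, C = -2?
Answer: 667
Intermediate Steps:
Y(q, Q) = Q²
O(H, w) = H² + w*H² (O(H, w) = (H*H)*w + H² = H²*w + H² = w*H² + H² = H² + w*H²)
m(I, J) = 1 (m(I, J) = (I + J)/(I + J) = 1)
O(3, 73) + m(83, h(-1)) = 3²*(1 + 73) + 1 = 9*74 + 1 = 666 + 1 = 667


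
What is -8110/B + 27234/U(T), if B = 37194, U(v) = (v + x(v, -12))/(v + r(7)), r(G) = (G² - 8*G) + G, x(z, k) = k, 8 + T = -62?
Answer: 17726308175/762477 ≈ 23248.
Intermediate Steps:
T = -70 (T = -8 - 62 = -70)
r(G) = G² - 7*G
U(v) = (-12 + v)/v (U(v) = (v - 12)/(v + 7*(-7 + 7)) = (-12 + v)/(v + 7*0) = (-12 + v)/(v + 0) = (-12 + v)/v)
-8110/B + 27234/U(T) = -8110/37194 + 27234/(((-12 - 70)/(-70))) = -8110*1/37194 + 27234/((-1/70*(-82))) = -4055/18597 + 27234/(41/35) = -4055/18597 + 27234*(35/41) = -4055/18597 + 953190/41 = 17726308175/762477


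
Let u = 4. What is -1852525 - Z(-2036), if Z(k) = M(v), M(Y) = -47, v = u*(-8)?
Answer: -1852478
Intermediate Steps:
v = -32 (v = 4*(-8) = -32)
Z(k) = -47
-1852525 - Z(-2036) = -1852525 - 1*(-47) = -1852525 + 47 = -1852478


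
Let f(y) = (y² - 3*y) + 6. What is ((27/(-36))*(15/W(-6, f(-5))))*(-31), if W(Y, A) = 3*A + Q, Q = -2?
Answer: 1395/544 ≈ 2.5643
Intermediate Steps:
f(y) = 6 + y² - 3*y
W(Y, A) = -2 + 3*A (W(Y, A) = 3*A - 2 = -2 + 3*A)
((27/(-36))*(15/W(-6, f(-5))))*(-31) = ((27/(-36))*(15/(-2 + 3*(6 + (-5)² - 3*(-5)))))*(-31) = ((27*(-1/36))*(15/(-2 + 3*(6 + 25 + 15))))*(-31) = -45/(4*(-2 + 3*46))*(-31) = -45/(4*(-2 + 138))*(-31) = -45/(4*136)*(-31) = -¾*15/136*(-31) = -45/544*(-31) = 1395/544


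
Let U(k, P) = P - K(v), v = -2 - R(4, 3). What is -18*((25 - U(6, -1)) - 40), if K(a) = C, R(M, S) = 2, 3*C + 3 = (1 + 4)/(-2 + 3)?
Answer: 240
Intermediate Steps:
C = ⅔ (C = -1 + ((1 + 4)/(-2 + 3))/3 = -1 + (5/1)/3 = -1 + (5*1)/3 = -1 + (⅓)*5 = -1 + 5/3 = ⅔ ≈ 0.66667)
v = -4 (v = -2 - 1*2 = -2 - 2 = -4)
K(a) = ⅔
U(k, P) = -⅔ + P (U(k, P) = P - 1*⅔ = P - ⅔ = -⅔ + P)
-18*((25 - U(6, -1)) - 40) = -18*((25 - (-⅔ - 1)) - 40) = -18*((25 - 1*(-5/3)) - 40) = -18*((25 + 5/3) - 40) = -18*(80/3 - 40) = -18*(-40/3) = 240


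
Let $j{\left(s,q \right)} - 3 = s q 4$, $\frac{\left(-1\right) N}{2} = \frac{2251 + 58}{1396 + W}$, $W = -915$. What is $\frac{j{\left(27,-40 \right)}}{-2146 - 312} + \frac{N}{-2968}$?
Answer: $\frac{1543583695}{877265116} \approx 1.7595$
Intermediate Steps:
$N = - \frac{4618}{481}$ ($N = - 2 \frac{2251 + 58}{1396 - 915} = - 2 \cdot \frac{2309}{481} = - 2 \cdot 2309 \cdot \frac{1}{481} = \left(-2\right) \frac{2309}{481} = - \frac{4618}{481} \approx -9.6008$)
$j{\left(s,q \right)} = 3 + 4 q s$ ($j{\left(s,q \right)} = 3 + s q 4 = 3 + q s 4 = 3 + 4 q s$)
$\frac{j{\left(27,-40 \right)}}{-2146 - 312} + \frac{N}{-2968} = \frac{3 + 4 \left(-40\right) 27}{-2146 - 312} - \frac{4618}{481 \left(-2968\right)} = \frac{3 - 4320}{-2458} - - \frac{2309}{713804} = \left(-4317\right) \left(- \frac{1}{2458}\right) + \frac{2309}{713804} = \frac{4317}{2458} + \frac{2309}{713804} = \frac{1543583695}{877265116}$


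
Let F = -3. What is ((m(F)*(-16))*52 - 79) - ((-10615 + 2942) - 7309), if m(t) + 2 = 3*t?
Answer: 24055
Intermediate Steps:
m(t) = -2 + 3*t
((m(F)*(-16))*52 - 79) - ((-10615 + 2942) - 7309) = (((-2 + 3*(-3))*(-16))*52 - 79) - ((-10615 + 2942) - 7309) = (((-2 - 9)*(-16))*52 - 79) - (-7673 - 7309) = (-11*(-16)*52 - 79) - 1*(-14982) = (176*52 - 79) + 14982 = (9152 - 79) + 14982 = 9073 + 14982 = 24055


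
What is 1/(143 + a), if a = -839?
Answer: -1/696 ≈ -0.0014368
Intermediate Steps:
1/(143 + a) = 1/(143 - 839) = 1/(-696) = -1/696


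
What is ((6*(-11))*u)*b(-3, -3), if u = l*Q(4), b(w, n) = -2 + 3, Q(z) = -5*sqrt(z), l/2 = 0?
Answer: 0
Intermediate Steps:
l = 0 (l = 2*0 = 0)
b(w, n) = 1
u = 0 (u = 0*(-5*sqrt(4)) = 0*(-5*2) = 0*(-10) = 0)
((6*(-11))*u)*b(-3, -3) = ((6*(-11))*0)*1 = -66*0*1 = 0*1 = 0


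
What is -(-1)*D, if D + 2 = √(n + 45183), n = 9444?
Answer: -2 + √54627 ≈ 231.72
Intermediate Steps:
D = -2 + √54627 (D = -2 + √(9444 + 45183) = -2 + √54627 ≈ 231.72)
-(-1)*D = -(-1)*(-2 + √54627) = -(2 - √54627) = -2 + √54627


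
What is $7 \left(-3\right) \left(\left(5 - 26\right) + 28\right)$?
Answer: $-147$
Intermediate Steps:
$7 \left(-3\right) \left(\left(5 - 26\right) + 28\right) = - 21 \left(\left(5 - 26\right) + 28\right) = - 21 \left(-21 + 28\right) = \left(-21\right) 7 = -147$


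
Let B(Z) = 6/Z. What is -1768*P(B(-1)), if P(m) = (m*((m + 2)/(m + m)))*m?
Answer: -21216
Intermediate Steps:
P(m) = m*(1 + m/2) (P(m) = (m*((2 + m)/((2*m))))*m = (m*((2 + m)*(1/(2*m))))*m = (m*((2 + m)/(2*m)))*m = (1 + m/2)*m = m*(1 + m/2))
-1768*P(B(-1)) = -884*6/(-1)*(2 + 6/(-1)) = -884*6*(-1)*(2 + 6*(-1)) = -884*(-6)*(2 - 6) = -884*(-6)*(-4) = -1768*12 = -21216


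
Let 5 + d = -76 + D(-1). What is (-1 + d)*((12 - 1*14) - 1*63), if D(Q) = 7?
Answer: 4875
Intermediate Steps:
d = -74 (d = -5 + (-76 + 7) = -5 - 69 = -74)
(-1 + d)*((12 - 1*14) - 1*63) = (-1 - 74)*((12 - 1*14) - 1*63) = -75*((12 - 14) - 63) = -75*(-2 - 63) = -75*(-65) = 4875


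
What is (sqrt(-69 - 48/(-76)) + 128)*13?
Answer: 1664 + 13*I*sqrt(24681)/19 ≈ 1664.0 + 107.49*I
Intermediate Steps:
(sqrt(-69 - 48/(-76)) + 128)*13 = (sqrt(-69 - 48*(-1/76)) + 128)*13 = (sqrt(-69 + 12/19) + 128)*13 = (sqrt(-1299/19) + 128)*13 = (I*sqrt(24681)/19 + 128)*13 = (128 + I*sqrt(24681)/19)*13 = 1664 + 13*I*sqrt(24681)/19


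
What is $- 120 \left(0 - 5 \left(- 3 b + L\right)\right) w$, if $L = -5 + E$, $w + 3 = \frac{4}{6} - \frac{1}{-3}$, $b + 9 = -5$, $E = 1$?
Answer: $-45600$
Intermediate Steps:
$b = -14$ ($b = -9 - 5 = -14$)
$w = -2$ ($w = -3 + \left(\frac{4}{6} - \frac{1}{-3}\right) = -3 + \left(4 \cdot \frac{1}{6} - - \frac{1}{3}\right) = -3 + \left(\frac{2}{3} + \frac{1}{3}\right) = -3 + 1 = -2$)
$L = -4$ ($L = -5 + 1 = -4$)
$- 120 \left(0 - 5 \left(- 3 b + L\right)\right) w = - 120 \left(0 - 5 \left(\left(-3\right) \left(-14\right) - 4\right)\right) \left(-2\right) = - 120 \left(0 - 5 \left(42 - 4\right)\right) \left(-2\right) = - 120 \left(0 - 190\right) \left(-2\right) = - 120 \left(\left(-190\right) \left(-2\right)\right) = \left(-120\right) 380 = -45600$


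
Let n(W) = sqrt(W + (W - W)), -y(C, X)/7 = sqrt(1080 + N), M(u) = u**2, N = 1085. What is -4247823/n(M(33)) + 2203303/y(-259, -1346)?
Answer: -1415941/11 - 2203303*sqrt(2165)/15155 ≈ -1.3549e+5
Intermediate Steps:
y(C, X) = -7*sqrt(2165) (y(C, X) = -7*sqrt(1080 + 1085) = -7*sqrt(2165))
n(W) = sqrt(W) (n(W) = sqrt(W + 0) = sqrt(W))
-4247823/n(M(33)) + 2203303/y(-259, -1346) = -4247823/(sqrt(33**2)) + 2203303/((-7*sqrt(2165))) = -4247823/(sqrt(1089)) + 2203303*(-sqrt(2165)/15155) = -4247823/33 - 2203303*sqrt(2165)/15155 = -4247823*1/33 - 2203303*sqrt(2165)/15155 = -1415941/11 - 2203303*sqrt(2165)/15155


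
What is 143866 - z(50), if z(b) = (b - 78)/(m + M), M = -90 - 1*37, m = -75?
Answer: 14530452/101 ≈ 1.4387e+5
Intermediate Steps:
M = -127 (M = -90 - 37 = -127)
z(b) = 39/101 - b/202 (z(b) = (b - 78)/(-75 - 127) = (-78 + b)/(-202) = (-78 + b)*(-1/202) = 39/101 - b/202)
143866 - z(50) = 143866 - (39/101 - 1/202*50) = 143866 - (39/101 - 25/101) = 143866 - 1*14/101 = 143866 - 14/101 = 14530452/101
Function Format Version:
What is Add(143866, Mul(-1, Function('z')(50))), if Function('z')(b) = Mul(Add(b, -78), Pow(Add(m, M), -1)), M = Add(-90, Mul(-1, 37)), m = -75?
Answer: Rational(14530452, 101) ≈ 1.4387e+5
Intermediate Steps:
M = -127 (M = Add(-90, -37) = -127)
Function('z')(b) = Add(Rational(39, 101), Mul(Rational(-1, 202), b)) (Function('z')(b) = Mul(Add(b, -78), Pow(Add(-75, -127), -1)) = Mul(Add(-78, b), Pow(-202, -1)) = Mul(Add(-78, b), Rational(-1, 202)) = Add(Rational(39, 101), Mul(Rational(-1, 202), b)))
Add(143866, Mul(-1, Function('z')(50))) = Add(143866, Mul(-1, Add(Rational(39, 101), Mul(Rational(-1, 202), 50)))) = Add(143866, Mul(-1, Add(Rational(39, 101), Rational(-25, 101)))) = Add(143866, Mul(-1, Rational(14, 101))) = Add(143866, Rational(-14, 101)) = Rational(14530452, 101)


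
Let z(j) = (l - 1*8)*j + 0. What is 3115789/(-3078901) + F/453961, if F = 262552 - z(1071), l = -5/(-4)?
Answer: -80526473079/192786341636 ≈ -0.41770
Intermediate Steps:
l = 5/4 (l = -5*(-¼) = 5/4 ≈ 1.2500)
z(j) = -27*j/4 (z(j) = (5/4 - 1*8)*j + 0 = (5/4 - 8)*j + 0 = -27*j/4 + 0 = -27*j/4)
F = 1079125/4 (F = 262552 - (-27)*1071/4 = 262552 - 1*(-28917/4) = 262552 + 28917/4 = 1079125/4 ≈ 2.6978e+5)
3115789/(-3078901) + F/453961 = 3115789/(-3078901) + (1079125/4)/453961 = 3115789*(-1/3078901) + (1079125/4)*(1/453961) = -107441/106169 + 1079125/1815844 = -80526473079/192786341636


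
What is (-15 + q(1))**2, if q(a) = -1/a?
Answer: 256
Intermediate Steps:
(-15 + q(1))**2 = (-15 - 1/1)**2 = (-15 - 1*1)**2 = (-15 - 1)**2 = (-16)**2 = 256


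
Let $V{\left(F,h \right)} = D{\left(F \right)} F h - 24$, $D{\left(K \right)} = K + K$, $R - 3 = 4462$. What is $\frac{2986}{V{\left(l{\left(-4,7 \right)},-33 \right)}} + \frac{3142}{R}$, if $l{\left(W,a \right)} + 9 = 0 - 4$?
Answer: $\frac{10894393}{24954885} \approx 0.43656$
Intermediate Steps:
$R = 4465$ ($R = 3 + 4462 = 4465$)
$l{\left(W,a \right)} = -13$ ($l{\left(W,a \right)} = -9 + \left(0 - 4\right) = -9 - 4 = -13$)
$D{\left(K \right)} = 2 K$
$V{\left(F,h \right)} = -24 + 2 h F^{2}$ ($V{\left(F,h \right)} = 2 F F h - 24 = 2 F^{2} h - 24 = 2 h F^{2} - 24 = -24 + 2 h F^{2}$)
$\frac{2986}{V{\left(l{\left(-4,7 \right)},-33 \right)}} + \frac{3142}{R} = \frac{2986}{-24 + 2 \left(-33\right) \left(-13\right)^{2}} + \frac{3142}{4465} = \frac{2986}{-24 + 2 \left(-33\right) 169} + 3142 \cdot \frac{1}{4465} = \frac{2986}{-24 - 11154} + \frac{3142}{4465} = \frac{2986}{-11178} + \frac{3142}{4465} = 2986 \left(- \frac{1}{11178}\right) + \frac{3142}{4465} = - \frac{1493}{5589} + \frac{3142}{4465} = \frac{10894393}{24954885}$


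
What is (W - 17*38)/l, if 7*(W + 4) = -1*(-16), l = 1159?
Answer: -4534/8113 ≈ -0.55886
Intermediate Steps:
W = -12/7 (W = -4 + (-1*(-16))/7 = -4 + (1/7)*16 = -4 + 16/7 = -12/7 ≈ -1.7143)
(W - 17*38)/l = (-12/7 - 17*38)/1159 = (-12/7 - 646)*(1/1159) = -4534/7*1/1159 = -4534/8113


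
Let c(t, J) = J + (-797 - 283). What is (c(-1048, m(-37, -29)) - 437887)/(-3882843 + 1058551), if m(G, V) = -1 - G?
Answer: 438931/2824292 ≈ 0.15541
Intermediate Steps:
c(t, J) = -1080 + J (c(t, J) = J - 1080 = -1080 + J)
(c(-1048, m(-37, -29)) - 437887)/(-3882843 + 1058551) = ((-1080 + (-1 - 1*(-37))) - 437887)/(-3882843 + 1058551) = ((-1080 + (-1 + 37)) - 437887)/(-2824292) = ((-1080 + 36) - 437887)*(-1/2824292) = (-1044 - 437887)*(-1/2824292) = -438931*(-1/2824292) = 438931/2824292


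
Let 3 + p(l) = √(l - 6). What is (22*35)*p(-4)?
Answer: -2310 + 770*I*√10 ≈ -2310.0 + 2435.0*I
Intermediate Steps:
p(l) = -3 + √(-6 + l) (p(l) = -3 + √(l - 6) = -3 + √(-6 + l))
(22*35)*p(-4) = (22*35)*(-3 + √(-6 - 4)) = 770*(-3 + √(-10)) = 770*(-3 + I*√10) = -2310 + 770*I*√10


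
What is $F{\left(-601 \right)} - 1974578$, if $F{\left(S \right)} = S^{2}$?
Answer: $-1613377$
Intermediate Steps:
$F{\left(-601 \right)} - 1974578 = \left(-601\right)^{2} - 1974578 = 361201 - 1974578 = -1613377$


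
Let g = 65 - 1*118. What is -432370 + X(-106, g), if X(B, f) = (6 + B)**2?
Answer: -422370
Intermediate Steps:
g = -53 (g = 65 - 118 = -53)
-432370 + X(-106, g) = -432370 + (6 - 106)**2 = -432370 + (-100)**2 = -432370 + 10000 = -422370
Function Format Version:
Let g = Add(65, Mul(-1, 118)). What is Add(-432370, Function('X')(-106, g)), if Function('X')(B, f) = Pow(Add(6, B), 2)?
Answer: -422370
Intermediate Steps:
g = -53 (g = Add(65, -118) = -53)
Add(-432370, Function('X')(-106, g)) = Add(-432370, Pow(Add(6, -106), 2)) = Add(-432370, Pow(-100, 2)) = Add(-432370, 10000) = -422370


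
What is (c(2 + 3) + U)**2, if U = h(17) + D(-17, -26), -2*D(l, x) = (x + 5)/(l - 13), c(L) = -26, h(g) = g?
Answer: 34969/400 ≈ 87.422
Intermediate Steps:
D(l, x) = -(5 + x)/(2*(-13 + l)) (D(l, x) = -(x + 5)/(2*(l - 13)) = -(5 + x)/(2*(-13 + l)))
U = 333/20 (U = 17 + (-5 - 1*(-26))/(2*(-13 - 17)) = 17 + (1/2)*(-5 + 26)/(-30) = 17 + (1/2)*(-1/30)*21 = 17 - 7/20 = 333/20 ≈ 16.650)
(c(2 + 3) + U)**2 = (-26 + 333/20)**2 = (-187/20)**2 = 34969/400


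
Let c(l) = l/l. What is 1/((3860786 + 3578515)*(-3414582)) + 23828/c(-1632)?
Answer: 605281317126972695/25402103287182 ≈ 23828.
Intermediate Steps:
c(l) = 1
1/((3860786 + 3578515)*(-3414582)) + 23828/c(-1632) = 1/((3860786 + 3578515)*(-3414582)) + 23828/1 = -1/3414582/7439301 + 23828*1 = (1/7439301)*(-1/3414582) + 23828 = -1/25402103287182 + 23828 = 605281317126972695/25402103287182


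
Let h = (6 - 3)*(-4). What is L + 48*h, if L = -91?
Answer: -667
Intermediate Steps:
h = -12 (h = 3*(-4) = -12)
L + 48*h = -91 + 48*(-12) = -91 - 576 = -667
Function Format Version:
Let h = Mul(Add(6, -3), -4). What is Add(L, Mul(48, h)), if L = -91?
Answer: -667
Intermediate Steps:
h = -12 (h = Mul(3, -4) = -12)
Add(L, Mul(48, h)) = Add(-91, Mul(48, -12)) = Add(-91, -576) = -667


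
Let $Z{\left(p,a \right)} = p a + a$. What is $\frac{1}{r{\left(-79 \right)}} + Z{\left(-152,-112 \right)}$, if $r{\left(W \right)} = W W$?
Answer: $\frac{105547793}{6241} \approx 16912.0$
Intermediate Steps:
$r{\left(W \right)} = W^{2}$
$Z{\left(p,a \right)} = a + a p$ ($Z{\left(p,a \right)} = a p + a = a + a p$)
$\frac{1}{r{\left(-79 \right)}} + Z{\left(-152,-112 \right)} = \frac{1}{\left(-79\right)^{2}} - 112 \left(1 - 152\right) = \frac{1}{6241} - -16912 = \frac{1}{6241} + 16912 = \frac{105547793}{6241}$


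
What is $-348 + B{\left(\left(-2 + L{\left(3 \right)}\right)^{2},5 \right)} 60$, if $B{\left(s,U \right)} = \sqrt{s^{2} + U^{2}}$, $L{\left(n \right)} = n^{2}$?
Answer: $-348 + 60 \sqrt{2426} \approx 2607.3$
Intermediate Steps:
$B{\left(s,U \right)} = \sqrt{U^{2} + s^{2}}$
$-348 + B{\left(\left(-2 + L{\left(3 \right)}\right)^{2},5 \right)} 60 = -348 + \sqrt{5^{2} + \left(\left(-2 + 3^{2}\right)^{2}\right)^{2}} \cdot 60 = -348 + \sqrt{25 + \left(\left(-2 + 9\right)^{2}\right)^{2}} \cdot 60 = -348 + \sqrt{25 + \left(7^{2}\right)^{2}} \cdot 60 = -348 + \sqrt{25 + 49^{2}} \cdot 60 = -348 + \sqrt{25 + 2401} \cdot 60 = -348 + \sqrt{2426} \cdot 60 = -348 + 60 \sqrt{2426}$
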